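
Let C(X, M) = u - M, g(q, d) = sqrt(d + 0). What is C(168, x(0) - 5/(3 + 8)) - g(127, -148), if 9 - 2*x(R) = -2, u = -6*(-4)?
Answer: 417/22 - 2*I*sqrt(37) ≈ 18.955 - 12.166*I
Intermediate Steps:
u = 24
x(R) = 11/2 (x(R) = 9/2 - 1/2*(-2) = 9/2 + 1 = 11/2)
g(q, d) = sqrt(d)
C(X, M) = 24 - M
C(168, x(0) - 5/(3 + 8)) - g(127, -148) = (24 - (11/2 - 5/(3 + 8))) - sqrt(-148) = (24 - (11/2 - 5/11)) - 2*I*sqrt(37) = (24 - 1*111/22) - 2*I*sqrt(37) = (24 - 111/22) - 2*I*sqrt(37) = 417/22 - 2*I*sqrt(37)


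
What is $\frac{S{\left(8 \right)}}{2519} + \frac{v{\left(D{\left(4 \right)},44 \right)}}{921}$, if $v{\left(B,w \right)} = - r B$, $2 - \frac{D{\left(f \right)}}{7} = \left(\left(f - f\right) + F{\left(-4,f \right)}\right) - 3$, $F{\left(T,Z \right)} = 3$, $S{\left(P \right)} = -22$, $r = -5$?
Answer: $\frac{14188}{210909} \approx 0.067271$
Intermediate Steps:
$D{\left(f \right)} = 14$ ($D{\left(f \right)} = 14 - 7 \left(\left(\left(f - f\right) + 3\right) - 3\right) = 14 - 7 \left(\left(0 + 3\right) - 3\right) = 14 - 7 \left(3 - 3\right) = 14 - 0 = 14 + 0 = 14$)
$v{\left(B,w \right)} = 5 B$ ($v{\left(B,w \right)} = \left(-1\right) \left(-5\right) B = 5 B$)
$\frac{S{\left(8 \right)}}{2519} + \frac{v{\left(D{\left(4 \right)},44 \right)}}{921} = - \frac{22}{2519} + \frac{5 \cdot 14}{921} = \left(-22\right) \frac{1}{2519} + 70 \cdot \frac{1}{921} = - \frac{2}{229} + \frac{70}{921} = \frac{14188}{210909}$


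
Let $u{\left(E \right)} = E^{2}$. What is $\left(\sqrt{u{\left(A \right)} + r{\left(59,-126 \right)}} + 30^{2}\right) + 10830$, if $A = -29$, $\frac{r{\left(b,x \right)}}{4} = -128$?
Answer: $11730 + \sqrt{329} \approx 11748.0$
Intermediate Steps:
$r{\left(b,x \right)} = -512$ ($r{\left(b,x \right)} = 4 \left(-128\right) = -512$)
$\left(\sqrt{u{\left(A \right)} + r{\left(59,-126 \right)}} + 30^{2}\right) + 10830 = \left(\sqrt{\left(-29\right)^{2} - 512} + 30^{2}\right) + 10830 = \left(\sqrt{841 - 512} + 900\right) + 10830 = \left(\sqrt{329} + 900\right) + 10830 = \left(900 + \sqrt{329}\right) + 10830 = 11730 + \sqrt{329}$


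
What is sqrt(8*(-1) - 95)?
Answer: I*sqrt(103) ≈ 10.149*I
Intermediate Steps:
sqrt(8*(-1) - 95) = sqrt(-8 - 95) = sqrt(-103) = I*sqrt(103)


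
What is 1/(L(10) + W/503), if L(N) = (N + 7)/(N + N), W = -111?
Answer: 10060/6331 ≈ 1.5890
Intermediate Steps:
L(N) = (7 + N)/(2*N) (L(N) = (7 + N)/((2*N)) = (7 + N)*(1/(2*N)) = (7 + N)/(2*N))
1/(L(10) + W/503) = 1/((1/2)*(7 + 10)/10 - 111/503) = 1/((1/2)*(1/10)*17 - 111*1/503) = 1/(17/20 - 111/503) = 1/(6331/10060) = 10060/6331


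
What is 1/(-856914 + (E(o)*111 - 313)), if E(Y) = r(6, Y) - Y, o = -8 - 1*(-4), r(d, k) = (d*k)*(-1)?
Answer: -1/854119 ≈ -1.1708e-6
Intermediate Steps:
r(d, k) = -d*k
o = -4 (o = -8 + 4 = -4)
E(Y) = -7*Y (E(Y) = -1*6*Y - Y = -6*Y - Y = -7*Y)
1/(-856914 + (E(o)*111 - 313)) = 1/(-856914 + (-7*(-4)*111 - 313)) = 1/(-856914 + (28*111 - 313)) = 1/(-856914 + (3108 - 313)) = 1/(-856914 + 2795) = 1/(-854119) = -1/854119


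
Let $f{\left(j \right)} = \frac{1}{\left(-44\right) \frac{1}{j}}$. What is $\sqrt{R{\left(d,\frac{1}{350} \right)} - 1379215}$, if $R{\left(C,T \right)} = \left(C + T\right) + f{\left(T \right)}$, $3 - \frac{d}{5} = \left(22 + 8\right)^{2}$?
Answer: $\frac{i \sqrt{3281582913378}}{1540} \approx 1176.3 i$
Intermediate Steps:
$f{\left(j \right)} = - \frac{j}{44}$
$d = -4485$ ($d = 15 - 5 \left(22 + 8\right)^{2} = 15 - 5 \cdot 30^{2} = 15 - 4500 = -4485$)
$R{\left(C,T \right)} = C + \frac{43 T}{44}$ ($R{\left(C,T \right)} = \left(C + T\right) - \frac{T}{44} = C + \frac{43 T}{44}$)
$\sqrt{R{\left(d,\frac{1}{350} \right)} - 1379215} = \sqrt{\left(-4485 + \frac{43}{44 \cdot 350}\right) - 1379215} = \sqrt{\left(-4485 + \frac{43}{44} \cdot \frac{1}{350}\right) - 1379215} = \sqrt{\left(-4485 + \frac{43}{15400}\right) - 1379215} = \sqrt{- \frac{69068957}{15400} - 1379215} = \sqrt{- \frac{21308979957}{15400}} = \frac{i \sqrt{3281582913378}}{1540}$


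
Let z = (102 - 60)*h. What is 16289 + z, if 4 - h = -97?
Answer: 20531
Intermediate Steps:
h = 101 (h = 4 - 1*(-97) = 4 + 97 = 101)
z = 4242 (z = (102 - 60)*101 = 42*101 = 4242)
16289 + z = 16289 + 4242 = 20531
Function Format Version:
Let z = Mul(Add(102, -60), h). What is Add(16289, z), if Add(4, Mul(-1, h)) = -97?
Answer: 20531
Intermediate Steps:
h = 101 (h = Add(4, Mul(-1, -97)) = Add(4, 97) = 101)
z = 4242 (z = Mul(Add(102, -60), 101) = Mul(42, 101) = 4242)
Add(16289, z) = Add(16289, 4242) = 20531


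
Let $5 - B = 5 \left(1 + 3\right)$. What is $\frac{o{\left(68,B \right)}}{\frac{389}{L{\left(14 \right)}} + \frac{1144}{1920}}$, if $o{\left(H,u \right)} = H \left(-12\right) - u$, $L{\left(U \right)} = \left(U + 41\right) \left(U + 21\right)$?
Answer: $- \frac{74012400}{73727} \approx -1003.9$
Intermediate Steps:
$L{\left(U \right)} = \left(21 + U\right) \left(41 + U\right)$ ($L{\left(U \right)} = \left(41 + U\right) \left(21 + U\right) = \left(21 + U\right) \left(41 + U\right)$)
$B = -15$ ($B = 5 - 5 \left(1 + 3\right) = 5 - 5 \cdot 4 = 5 - 20 = -15$)
$o{\left(H,u \right)} = - u - 12 H$ ($o{\left(H,u \right)} = - 12 H - u = - u - 12 H$)
$\frac{o{\left(68,B \right)}}{\frac{389}{L{\left(14 \right)}} + \frac{1144}{1920}} = \frac{\left(-1\right) \left(-15\right) - 816}{\frac{389}{861 + 14^{2} + 62 \cdot 14} + \frac{1144}{1920}} = \frac{15 - 816}{\frac{389}{861 + 196 + 868} + 1144 \cdot \frac{1}{1920}} = - \frac{801}{\frac{389}{1925} + \frac{143}{240}} = - \frac{801}{\frac{73727}{92400}} = \left(-801\right) \frac{92400}{73727} = - \frac{74012400}{73727}$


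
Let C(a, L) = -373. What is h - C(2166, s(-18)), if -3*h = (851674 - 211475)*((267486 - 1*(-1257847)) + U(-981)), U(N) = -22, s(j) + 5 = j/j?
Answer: -325500858590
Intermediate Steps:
s(j) = -4 (s(j) = -5 + j/j = -5 + 1 = -4)
h = -325500858963 (h = -(851674 - 211475)*((267486 - 1*(-1257847)) - 22)/3 = -640199*((267486 + 1257847) - 22)/3 = -640199*(1525333 - 22)/3 = -640199*1525311/3 = -1/3*976502576889 = -325500858963)
h - C(2166, s(-18)) = -325500858963 - 1*(-373) = -325500858963 + 373 = -325500858590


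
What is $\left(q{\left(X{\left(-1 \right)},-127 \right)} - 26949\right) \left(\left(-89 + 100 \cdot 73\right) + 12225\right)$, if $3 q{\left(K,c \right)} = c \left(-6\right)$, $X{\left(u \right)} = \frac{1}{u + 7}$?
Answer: $-518844020$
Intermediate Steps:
$X{\left(u \right)} = \frac{1}{7 + u}$
$q{\left(K,c \right)} = - 2 c$ ($q{\left(K,c \right)} = \frac{c \left(-6\right)}{3} = \frac{\left(-6\right) c}{3} = - 2 c$)
$\left(q{\left(X{\left(-1 \right)},-127 \right)} - 26949\right) \left(\left(-89 + 100 \cdot 73\right) + 12225\right) = \left(\left(-2\right) \left(-127\right) - 26949\right) \left(\left(-89 + 100 \cdot 73\right) + 12225\right) = \left(254 - 26949\right) \left(\left(-89 + 7300\right) + 12225\right) = - 26695 \left(7211 + 12225\right) = \left(-26695\right) 19436 = -518844020$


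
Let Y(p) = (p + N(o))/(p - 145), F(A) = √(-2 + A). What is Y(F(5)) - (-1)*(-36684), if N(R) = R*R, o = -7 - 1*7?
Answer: -771199471/21022 - 341*√3/21022 ≈ -36685.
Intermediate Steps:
o = -14 (o = -7 - 7 = -14)
N(R) = R²
Y(p) = (196 + p)/(-145 + p) (Y(p) = (p + (-14)²)/(p - 145) = (p + 196)/(-145 + p) = (196 + p)/(-145 + p))
Y(F(5)) - (-1)*(-36684) = (196 + √(-2 + 5))/(-145 + √(-2 + 5)) - (-1)*(-36684) = (196 + √3)/(-145 + √3) - 1*36684 = (196 + √3)/(-145 + √3) - 36684 = -36684 + (196 + √3)/(-145 + √3)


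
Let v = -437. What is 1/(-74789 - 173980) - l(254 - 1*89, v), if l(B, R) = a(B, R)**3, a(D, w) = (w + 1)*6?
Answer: 4453582270017023/248769 ≈ 1.7902e+10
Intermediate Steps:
a(D, w) = 6 + 6*w (a(D, w) = (1 + w)*6 = 6 + 6*w)
l(B, R) = (6 + 6*R)**3
1/(-74789 - 173980) - l(254 - 1*89, v) = 1/(-74789 - 173980) - 216*(1 - 437)**3 = 1/(-248769) - 216*(-436)**3 = -1/248769 - 216*(-82881856) = -1/248769 - 1*(-17902480896) = -1/248769 + 17902480896 = 4453582270017023/248769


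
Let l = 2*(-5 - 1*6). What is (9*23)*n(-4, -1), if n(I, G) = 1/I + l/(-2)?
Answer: 8901/4 ≈ 2225.3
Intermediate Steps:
l = -22 (l = 2*(-5 - 6) = 2*(-11) = -22)
n(I, G) = 11 + 1/I (n(I, G) = 1/I - 22/(-2) = 1/I - 22*(-1/2) = 1/I + 11 = 11 + 1/I)
(9*23)*n(-4, -1) = (9*23)*(11 + 1/(-4)) = 207*(11 - 1/4) = 207*(43/4) = 8901/4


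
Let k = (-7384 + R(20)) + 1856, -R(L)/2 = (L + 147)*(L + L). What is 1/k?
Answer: -1/18888 ≈ -5.2944e-5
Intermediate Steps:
R(L) = -4*L*(147 + L) (R(L) = -2*(L + 147)*(L + L) = -2*(147 + L)*2*L = -4*L*(147 + L))
k = -18888 (k = (-7384 - 4*20*(147 + 20)) + 1856 = (-7384 - 4*20*167) + 1856 = (-7384 - 13360) + 1856 = -20744 + 1856 = -18888)
1/k = 1/(-18888) = -1/18888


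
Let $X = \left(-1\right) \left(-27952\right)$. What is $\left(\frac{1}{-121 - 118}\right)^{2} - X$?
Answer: $- \frac{1596646191}{57121} \approx -27952.0$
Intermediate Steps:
$X = 27952$
$\left(\frac{1}{-121 - 118}\right)^{2} - X = \left(\frac{1}{-121 - 118}\right)^{2} - 27952 = \left(\frac{1}{-239}\right)^{2} - 27952 = \left(- \frac{1}{239}\right)^{2} - 27952 = \frac{1}{57121} - 27952 = - \frac{1596646191}{57121}$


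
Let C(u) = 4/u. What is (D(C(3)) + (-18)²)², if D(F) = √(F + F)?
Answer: 314936/3 + 432*√6 ≈ 1.0604e+5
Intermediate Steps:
D(F) = √2*√F (D(F) = √(2*F) = √2*√F)
(D(C(3)) + (-18)²)² = (√2*√(4/3) + (-18)²)² = (√2*√(4*(⅓)) + 324)² = (√2*√(4/3) + 324)² = (√2*(2*√3/3) + 324)² = (2*√6/3 + 324)² = (324 + 2*√6/3)²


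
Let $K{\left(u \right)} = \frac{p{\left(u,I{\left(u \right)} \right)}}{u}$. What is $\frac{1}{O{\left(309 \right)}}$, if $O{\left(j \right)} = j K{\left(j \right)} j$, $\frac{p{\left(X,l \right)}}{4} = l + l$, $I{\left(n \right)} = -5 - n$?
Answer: $- \frac{1}{776208} \approx -1.2883 \cdot 10^{-6}$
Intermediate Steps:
$p{\left(X,l \right)} = 8 l$ ($p{\left(X,l \right)} = 4 \left(l + l\right) = 4 \cdot 2 l = 8 l$)
$K{\left(u \right)} = \frac{-40 - 8 u}{u}$ ($K{\left(u \right)} = \frac{8 \left(-5 - u\right)}{u} = \frac{-40 - 8 u}{u}$)
$O{\left(j \right)} = j^{2} \left(-8 - \frac{40}{j}\right)$ ($O{\left(j \right)} = j \left(-8 - \frac{40}{j}\right) j = j^{2} \left(-8 - \frac{40}{j}\right)$)
$\frac{1}{O{\left(309 \right)}} = \frac{1}{\left(-8\right) 309 \left(5 + 309\right)} = \frac{1}{\left(-8\right) 309 \cdot 314} = \frac{1}{-776208} = - \frac{1}{776208}$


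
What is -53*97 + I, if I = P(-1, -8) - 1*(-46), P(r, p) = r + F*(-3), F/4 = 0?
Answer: -5096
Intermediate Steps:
F = 0 (F = 4*0 = 0)
P(r, p) = r (P(r, p) = r + 0*(-3) = r + 0 = r)
I = 45 (I = -1 - 1*(-46) = -1 + 46 = 45)
-53*97 + I = -53*97 + 45 = -5141 + 45 = -5096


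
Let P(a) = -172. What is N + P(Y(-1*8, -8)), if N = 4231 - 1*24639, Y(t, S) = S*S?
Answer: -20580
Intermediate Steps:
Y(t, S) = S**2
N = -20408 (N = 4231 - 24639 = -20408)
N + P(Y(-1*8, -8)) = -20408 - 172 = -20580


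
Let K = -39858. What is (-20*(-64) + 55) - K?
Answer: 41193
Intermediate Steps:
(-20*(-64) + 55) - K = (-20*(-64) + 55) - 1*(-39858) = (1280 + 55) + 39858 = 1335 + 39858 = 41193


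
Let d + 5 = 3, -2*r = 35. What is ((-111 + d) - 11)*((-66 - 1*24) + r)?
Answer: 13330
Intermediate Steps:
r = -35/2 (r = -1/2*35 = -35/2 ≈ -17.500)
d = -2 (d = -5 + 3 = -2)
((-111 + d) - 11)*((-66 - 1*24) + r) = ((-111 - 2) - 11)*((-66 - 1*24) - 35/2) = (-113 - 11)*((-66 - 24) - 35/2) = -124*(-90 - 35/2) = -124*(-215/2) = 13330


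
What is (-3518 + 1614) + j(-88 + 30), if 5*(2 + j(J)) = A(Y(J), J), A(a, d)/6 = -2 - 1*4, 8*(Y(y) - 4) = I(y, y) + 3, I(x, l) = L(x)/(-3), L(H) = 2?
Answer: -9566/5 ≈ -1913.2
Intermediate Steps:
I(x, l) = -⅔ (I(x, l) = 2/(-3) = 2*(-⅓) = -⅔)
Y(y) = 103/24 (Y(y) = 4 + (-⅔ + 3)/8 = 4 + (⅛)*(7/3) = 4 + 7/24 = 103/24)
A(a, d) = -36 (A(a, d) = 6*(-2 - 1*4) = 6*(-2 - 4) = 6*(-6) = -36)
j(J) = -46/5 (j(J) = -2 + (⅕)*(-36) = -2 - 36/5 = -46/5)
(-3518 + 1614) + j(-88 + 30) = (-3518 + 1614) - 46/5 = -1904 - 46/5 = -9566/5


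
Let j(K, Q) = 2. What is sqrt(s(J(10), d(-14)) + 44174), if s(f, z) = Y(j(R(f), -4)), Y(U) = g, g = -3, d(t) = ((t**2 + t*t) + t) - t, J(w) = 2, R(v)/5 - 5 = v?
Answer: sqrt(44171) ≈ 210.17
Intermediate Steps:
R(v) = 25 + 5*v
d(t) = 2*t**2 (d(t) = ((t**2 + t**2) + t) - t = (2*t**2 + t) - t = (t + 2*t**2) - t = 2*t**2)
Y(U) = -3
s(f, z) = -3
sqrt(s(J(10), d(-14)) + 44174) = sqrt(-3 + 44174) = sqrt(44171)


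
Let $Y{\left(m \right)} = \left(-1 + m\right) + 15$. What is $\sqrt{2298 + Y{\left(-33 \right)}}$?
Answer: $\sqrt{2279} \approx 47.739$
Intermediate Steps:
$Y{\left(m \right)} = 14 + m$
$\sqrt{2298 + Y{\left(-33 \right)}} = \sqrt{2298 + \left(14 - 33\right)} = \sqrt{2298 - 19} = \sqrt{2279}$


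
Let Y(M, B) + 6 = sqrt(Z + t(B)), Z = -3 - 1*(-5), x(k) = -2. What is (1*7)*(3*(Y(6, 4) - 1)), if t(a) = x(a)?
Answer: -147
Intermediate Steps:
Z = 2 (Z = -3 + 5 = 2)
t(a) = -2
Y(M, B) = -6 (Y(M, B) = -6 + sqrt(2 - 2) = -6 + sqrt(0) = -6 + 0 = -6)
(1*7)*(3*(Y(6, 4) - 1)) = (1*7)*(3*(-6 - 1)) = 7*(3*(-7)) = 7*(-21) = -147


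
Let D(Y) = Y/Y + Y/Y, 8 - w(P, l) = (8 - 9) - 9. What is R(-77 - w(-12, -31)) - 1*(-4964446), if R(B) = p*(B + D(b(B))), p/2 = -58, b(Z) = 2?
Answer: 4975234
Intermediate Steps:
w(P, l) = 18 (w(P, l) = 8 - ((8 - 9) - 9) = 8 - (-1 - 9) = 8 - 1*(-10) = 8 + 10 = 18)
p = -116 (p = 2*(-58) = -116)
D(Y) = 2 (D(Y) = 1 + 1 = 2)
R(B) = -232 - 116*B (R(B) = -116*(B + 2) = -116*(2 + B) = -232 - 116*B)
R(-77 - w(-12, -31)) - 1*(-4964446) = (-232 - 116*(-77 - 1*18)) - 1*(-4964446) = (-232 - 116*(-77 - 18)) + 4964446 = (-232 - 116*(-95)) + 4964446 = (-232 + 11020) + 4964446 = 10788 + 4964446 = 4975234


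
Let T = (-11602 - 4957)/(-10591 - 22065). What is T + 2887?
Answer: 94294431/32656 ≈ 2887.5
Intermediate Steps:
T = 16559/32656 (T = -16559/(-32656) = -16559*(-1/32656) = 16559/32656 ≈ 0.50707)
T + 2887 = 16559/32656 + 2887 = 94294431/32656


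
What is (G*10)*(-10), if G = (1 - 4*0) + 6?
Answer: -700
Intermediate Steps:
G = 7 (G = (1 + 0) + 6 = 1 + 6 = 7)
(G*10)*(-10) = (7*10)*(-10) = 70*(-10) = -700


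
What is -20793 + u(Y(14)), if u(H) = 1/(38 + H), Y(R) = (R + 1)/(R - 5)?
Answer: -2474364/119 ≈ -20793.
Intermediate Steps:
Y(R) = (1 + R)/(-5 + R)
-20793 + u(Y(14)) = -20793 + 1/(38 + (1 + 14)/(-5 + 14)) = -20793 + 1/(38 + 15/9) = -20793 + 1/(38 + (⅑)*15) = -20793 + 1/(38 + 5/3) = -20793 + 1/(119/3) = -20793 + 3/119 = -2474364/119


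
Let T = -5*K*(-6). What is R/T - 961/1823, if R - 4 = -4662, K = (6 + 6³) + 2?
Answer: -7474727/6125280 ≈ -1.2203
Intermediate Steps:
K = 224 (K = (6 + 216) + 2 = 222 + 2 = 224)
R = -4658 (R = 4 - 4662 = -4658)
T = 6720 (T = -5*224*(-6) = -1120*(-6) = 6720)
R/T - 961/1823 = -4658/6720 - 961/1823 = -4658*1/6720 - 961*1/1823 = -2329/3360 - 961/1823 = -7474727/6125280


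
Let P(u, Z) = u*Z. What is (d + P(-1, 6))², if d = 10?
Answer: 16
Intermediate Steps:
P(u, Z) = Z*u
(d + P(-1, 6))² = (10 + 6*(-1))² = (10 - 6)² = 4² = 16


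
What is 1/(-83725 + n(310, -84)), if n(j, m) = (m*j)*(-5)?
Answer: 1/46475 ≈ 2.1517e-5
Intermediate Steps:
n(j, m) = -5*j*m (n(j, m) = (j*m)*(-5) = -5*j*m)
1/(-83725 + n(310, -84)) = 1/(-83725 - 5*310*(-84)) = 1/(-83725 + 130200) = 1/46475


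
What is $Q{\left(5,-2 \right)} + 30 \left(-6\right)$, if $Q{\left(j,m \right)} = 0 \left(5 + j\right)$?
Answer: $-180$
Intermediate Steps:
$Q{\left(j,m \right)} = 0$
$Q{\left(5,-2 \right)} + 30 \left(-6\right) = 0 + 30 \left(-6\right) = 0 - 180 = -180$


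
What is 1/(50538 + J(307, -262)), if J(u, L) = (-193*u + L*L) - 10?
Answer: 1/59921 ≈ 1.6689e-5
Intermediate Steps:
J(u, L) = -10 + L**2 - 193*u (J(u, L) = (-193*u + L**2) - 10 = (L**2 - 193*u) - 10 = -10 + L**2 - 193*u)
1/(50538 + J(307, -262)) = 1/(50538 + (-10 + (-262)**2 - 193*307)) = 1/(50538 + (-10 + 68644 - 59251)) = 1/(50538 + 9383) = 1/59921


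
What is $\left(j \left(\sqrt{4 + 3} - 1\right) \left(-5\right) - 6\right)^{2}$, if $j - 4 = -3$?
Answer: $176 + 10 \sqrt{7} \approx 202.46$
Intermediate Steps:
$j = 1$ ($j = 4 - 3 = 1$)
$\left(j \left(\sqrt{4 + 3} - 1\right) \left(-5\right) - 6\right)^{2} = \left(1 \left(\sqrt{4 + 3} - 1\right) \left(-5\right) - 6\right)^{2} = \left(1 \left(\sqrt{7} - 1\right) \left(-5\right) - 6\right)^{2} = \left(1 \left(-1 + \sqrt{7}\right) \left(-5\right) - 6\right)^{2} = \left(\left(-1 + \sqrt{7}\right) \left(-5\right) - 6\right)^{2} = \left(\left(5 - 5 \sqrt{7}\right) - 6\right)^{2} = \left(-1 - 5 \sqrt{7}\right)^{2}$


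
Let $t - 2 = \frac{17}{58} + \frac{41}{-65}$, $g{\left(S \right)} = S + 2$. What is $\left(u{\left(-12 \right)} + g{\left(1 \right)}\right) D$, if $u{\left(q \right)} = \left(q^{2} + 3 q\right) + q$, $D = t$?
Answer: $\frac{620433}{3770} \approx 164.57$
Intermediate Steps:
$g{\left(S \right)} = 2 + S$
$t = \frac{6267}{3770}$ ($t = 2 + \left(\frac{17}{58} + \frac{41}{-65}\right) = 2 + \left(17 \cdot \frac{1}{58} + 41 \left(- \frac{1}{65}\right)\right) = 2 + \left(\frac{17}{58} - \frac{41}{65}\right) = 2 - \frac{1273}{3770} = \frac{6267}{3770} \approx 1.6623$)
$D = \frac{6267}{3770} \approx 1.6623$
$u{\left(q \right)} = q^{2} + 4 q$
$\left(u{\left(-12 \right)} + g{\left(1 \right)}\right) D = \left(- 12 \left(4 - 12\right) + \left(2 + 1\right)\right) \frac{6267}{3770} = \left(\left(-12\right) \left(-8\right) + 3\right) \frac{6267}{3770} = \left(96 + 3\right) \frac{6267}{3770} = 99 \cdot \frac{6267}{3770} = \frac{620433}{3770}$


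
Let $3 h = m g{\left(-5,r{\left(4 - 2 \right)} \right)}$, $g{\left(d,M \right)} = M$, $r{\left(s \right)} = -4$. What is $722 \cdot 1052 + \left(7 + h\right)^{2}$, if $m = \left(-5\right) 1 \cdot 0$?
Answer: $759593$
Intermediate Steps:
$m = 0$ ($m = \left(-5\right) 0 = 0$)
$h = 0$ ($h = \frac{0 \left(-4\right)}{3} = \frac{1}{3} \cdot 0 = 0$)
$722 \cdot 1052 + \left(7 + h\right)^{2} = 722 \cdot 1052 + \left(7 + 0\right)^{2} = 759544 + 7^{2} = 759544 + 49 = 759593$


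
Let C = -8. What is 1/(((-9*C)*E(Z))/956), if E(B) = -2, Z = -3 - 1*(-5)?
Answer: -239/36 ≈ -6.6389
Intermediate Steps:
Z = 2 (Z = -3 + 5 = 2)
1/(((-9*C)*E(Z))/956) = 1/((-9*(-8)*(-2))/956) = 1/((72*(-2))*(1/956)) = 1/(-144*1/956) = 1/(-36/239) = -239/36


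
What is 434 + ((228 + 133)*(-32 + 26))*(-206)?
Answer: 446630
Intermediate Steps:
434 + ((228 + 133)*(-32 + 26))*(-206) = 434 + (361*(-6))*(-206) = 434 - 2166*(-206) = 434 + 446196 = 446630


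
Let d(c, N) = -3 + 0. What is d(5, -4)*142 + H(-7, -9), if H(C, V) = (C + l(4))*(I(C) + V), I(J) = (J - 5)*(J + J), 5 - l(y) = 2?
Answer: -1062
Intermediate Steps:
l(y) = 3 (l(y) = 5 - 1*2 = 5 - 2 = 3)
I(J) = 2*J*(-5 + J) (I(J) = (-5 + J)*(2*J) = 2*J*(-5 + J))
H(C, V) = (3 + C)*(V + 2*C*(-5 + C)) (H(C, V) = (C + 3)*(2*C*(-5 + C) + V) = (3 + C)*(V + 2*C*(-5 + C)))
d(c, N) = -3
d(5, -4)*142 + H(-7, -9) = -3*142 + (-30*(-7) - 4*(-7)² + 2*(-7)³ + 3*(-9) - 7*(-9)) = -426 + (210 - 4*49 + 2*(-343) - 27 + 63) = -426 + (210 - 196 - 686 - 27 + 63) = -426 - 636 = -1062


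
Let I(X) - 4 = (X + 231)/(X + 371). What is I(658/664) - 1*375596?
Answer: -6626558653/17643 ≈ -3.7559e+5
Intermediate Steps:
I(X) = 4 + (231 + X)/(371 + X) (I(X) = 4 + (X + 231)/(X + 371) = 4 + (231 + X)/(371 + X))
I(658/664) - 1*375596 = 5*(343 + 658/664)/(371 + 658/664) - 1*375596 = 5*(343 + 658*(1/664))/(371 + 658*(1/664)) - 375596 = 5*(343 + 329/332)/(371 + 329/332) - 375596 = 5*(114205/332)/(123501/332) - 375596 = 5*(332/123501)*(114205/332) - 375596 = 81575/17643 - 375596 = -6626558653/17643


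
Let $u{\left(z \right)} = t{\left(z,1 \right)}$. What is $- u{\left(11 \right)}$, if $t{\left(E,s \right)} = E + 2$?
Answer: $-13$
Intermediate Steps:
$t{\left(E,s \right)} = 2 + E$
$u{\left(z \right)} = 2 + z$
$- u{\left(11 \right)} = - (2 + 11) = \left(-1\right) 13 = -13$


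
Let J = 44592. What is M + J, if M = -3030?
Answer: 41562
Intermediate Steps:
M + J = -3030 + 44592 = 41562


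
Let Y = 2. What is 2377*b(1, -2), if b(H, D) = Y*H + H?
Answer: 7131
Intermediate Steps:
b(H, D) = 3*H (b(H, D) = 2*H + H = 3*H)
2377*b(1, -2) = 2377*(3*1) = 2377*3 = 7131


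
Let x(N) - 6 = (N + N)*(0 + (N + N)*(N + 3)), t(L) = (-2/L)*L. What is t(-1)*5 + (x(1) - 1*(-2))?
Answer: 14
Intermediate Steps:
t(L) = -2
x(N) = 6 + 4*N²*(3 + N) (x(N) = 6 + (N + N)*(0 + (N + N)*(N + 3)) = 6 + (2*N)*(0 + (2*N)*(3 + N)) = 6 + (2*N)*(0 + 2*N*(3 + N)) = 6 + (2*N)*(2*N*(3 + N)) = 6 + 4*N²*(3 + N))
t(-1)*5 + (x(1) - 1*(-2)) = -2*5 + ((6 + 4*1³ + 12*1²) - 1*(-2)) = -10 + ((6 + 4*1 + 12*1) + 2) = -10 + ((6 + 4 + 12) + 2) = -10 + (22 + 2) = -10 + 24 = 14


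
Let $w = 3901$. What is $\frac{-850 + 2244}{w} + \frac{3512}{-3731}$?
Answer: $- \frac{8499298}{14554631} \approx -0.58396$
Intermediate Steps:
$\frac{-850 + 2244}{w} + \frac{3512}{-3731} = \frac{-850 + 2244}{3901} + \frac{3512}{-3731} = 1394 \cdot \frac{1}{3901} + 3512 \left(- \frac{1}{3731}\right) = \frac{1394}{3901} - \frac{3512}{3731} = - \frac{8499298}{14554631}$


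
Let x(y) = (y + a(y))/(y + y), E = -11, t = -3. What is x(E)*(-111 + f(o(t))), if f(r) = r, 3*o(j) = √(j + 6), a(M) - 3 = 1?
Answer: -777/22 + 7*√3/66 ≈ -35.134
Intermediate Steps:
a(M) = 4 (a(M) = 3 + 1 = 4)
o(j) = √(6 + j)/3 (o(j) = √(j + 6)/3 = √(6 + j)/3)
x(y) = (4 + y)/(2*y) (x(y) = (y + 4)/(y + y) = (4 + y)/((2*y)) = (4 + y)*(1/(2*y)) = (4 + y)/(2*y))
x(E)*(-111 + f(o(t))) = ((½)*(4 - 11)/(-11))*(-111 + √(6 - 3)/3) = ((½)*(-1/11)*(-7))*(-111 + √3/3) = 7*(-111 + √3/3)/22 = -777/22 + 7*√3/66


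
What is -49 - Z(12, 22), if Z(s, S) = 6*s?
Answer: -121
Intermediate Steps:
-49 - Z(12, 22) = -49 - 6*12 = -49 - 1*72 = -49 - 72 = -121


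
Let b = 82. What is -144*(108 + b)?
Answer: -27360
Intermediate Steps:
-144*(108 + b) = -144*(108 + 82) = -144*190 = -27360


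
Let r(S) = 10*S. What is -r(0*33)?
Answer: 0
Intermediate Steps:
-r(0*33) = -10*0*33 = -10*0 = -1*0 = 0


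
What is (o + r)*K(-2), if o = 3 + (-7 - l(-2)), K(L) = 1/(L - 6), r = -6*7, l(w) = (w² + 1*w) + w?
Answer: 23/4 ≈ 5.7500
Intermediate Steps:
l(w) = w² + 2*w (l(w) = (w² + w) + w = (w + w²) + w = w² + 2*w)
r = -42
K(L) = 1/(-6 + L)
o = -4 (o = 3 + (-7 - (-2)*(2 - 2)) = 3 + (-7 - (-2)*0) = 3 + (-7 - 1*0) = 3 + (-7 + 0) = 3 - 7 = -4)
(o + r)*K(-2) = (-4 - 42)/(-6 - 2) = -46/(-8) = -46*(-⅛) = 23/4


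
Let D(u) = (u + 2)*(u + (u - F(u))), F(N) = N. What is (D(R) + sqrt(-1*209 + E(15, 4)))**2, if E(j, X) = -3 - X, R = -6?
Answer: 360 + 288*I*sqrt(6) ≈ 360.0 + 705.45*I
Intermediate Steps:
D(u) = u*(2 + u) (D(u) = (u + 2)*(u + (u - u)) = (2 + u)*(u + 0) = (2 + u)*u = u*(2 + u))
(D(R) + sqrt(-1*209 + E(15, 4)))**2 = (-6*(2 - 6) + sqrt(-1*209 + (-3 - 1*4)))**2 = (-6*(-4) + sqrt(-209 + (-3 - 4)))**2 = (24 + sqrt(-209 - 7))**2 = (24 + sqrt(-216))**2 = (24 + 6*I*sqrt(6))**2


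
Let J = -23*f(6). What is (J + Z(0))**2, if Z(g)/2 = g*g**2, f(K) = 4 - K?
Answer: 2116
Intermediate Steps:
Z(g) = 2*g**3 (Z(g) = 2*(g*g**2) = 2*g**3)
J = 46 (J = -23*(4 - 1*6) = -23*(4 - 6) = -23*(-2) = 46)
(J + Z(0))**2 = (46 + 2*0**3)**2 = (46 + 2*0)**2 = (46 + 0)**2 = 46**2 = 2116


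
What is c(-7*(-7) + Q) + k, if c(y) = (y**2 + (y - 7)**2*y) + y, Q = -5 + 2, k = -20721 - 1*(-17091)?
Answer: 68498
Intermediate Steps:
k = -3630 (k = -20721 + 17091 = -3630)
Q = -3
c(y) = y + y**2 + y*(-7 + y)**2 (c(y) = (y**2 + (-7 + y)**2*y) + y = (y**2 + y*(-7 + y)**2) + y = y + y**2 + y*(-7 + y)**2)
c(-7*(-7) + Q) + k = (-7*(-7) - 3)*(1 + (-7*(-7) - 3) + (-7 + (-7*(-7) - 3))**2) - 3630 = (49 - 3)*(1 + (49 - 3) + (-7 + (49 - 3))**2) - 3630 = 46*(1 + 46 + (-7 + 46)**2) - 3630 = 46*(1 + 46 + 39**2) - 3630 = 46*(1 + 46 + 1521) - 3630 = 46*1568 - 3630 = 72128 - 3630 = 68498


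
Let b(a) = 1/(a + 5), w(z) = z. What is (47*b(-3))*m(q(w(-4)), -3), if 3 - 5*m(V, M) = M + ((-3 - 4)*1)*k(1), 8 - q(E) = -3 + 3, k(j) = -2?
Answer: -188/5 ≈ -37.600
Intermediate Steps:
b(a) = 1/(5 + a)
q(E) = 8 (q(E) = 8 - (-3 + 3) = 8 - 1*0 = 8 + 0 = 8)
m(V, M) = -11/5 - M/5 (m(V, M) = ⅗ - (M + ((-3 - 4)*1)*(-2))/5 = ⅗ - (M - 7*1*(-2))/5 = ⅗ - (M - 7*(-2))/5 = ⅗ - (M + 14)/5 = ⅗ - (14 + M)/5 = ⅗ + (-14/5 - M/5) = -11/5 - M/5)
(47*b(-3))*m(q(w(-4)), -3) = (47/(5 - 3))*(-11/5 - ⅕*(-3)) = (47/2)*(-11/5 + ⅗) = (47*(½))*(-8/5) = (47/2)*(-8/5) = -188/5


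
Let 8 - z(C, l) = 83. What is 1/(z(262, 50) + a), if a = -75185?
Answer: -1/75260 ≈ -1.3287e-5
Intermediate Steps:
z(C, l) = -75 (z(C, l) = 8 - 1*83 = 8 - 83 = -75)
1/(z(262, 50) + a) = 1/(-75 - 75185) = 1/(-75260) = -1/75260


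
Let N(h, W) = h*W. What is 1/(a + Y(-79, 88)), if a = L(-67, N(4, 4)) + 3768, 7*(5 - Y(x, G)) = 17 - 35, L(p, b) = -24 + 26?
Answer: 7/26443 ≈ 0.00026472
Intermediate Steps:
N(h, W) = W*h
L(p, b) = 2
Y(x, G) = 53/7 (Y(x, G) = 5 - (17 - 35)/7 = 5 - ⅐*(-18) = 5 + 18/7 = 53/7)
a = 3770 (a = 2 + 3768 = 3770)
1/(a + Y(-79, 88)) = 1/(3770 + 53/7) = 1/(26443/7) = 7/26443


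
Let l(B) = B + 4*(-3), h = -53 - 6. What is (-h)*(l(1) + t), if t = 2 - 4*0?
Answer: -531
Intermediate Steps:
t = 2 (t = 2 + 0 = 2)
h = -59
l(B) = -12 + B (l(B) = B - 12 = -12 + B)
(-h)*(l(1) + t) = (-1*(-59))*((-12 + 1) + 2) = 59*(-11 + 2) = 59*(-9) = -531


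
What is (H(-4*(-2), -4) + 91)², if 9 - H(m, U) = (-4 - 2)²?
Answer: 4096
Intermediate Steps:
H(m, U) = -27 (H(m, U) = 9 - (-4 - 2)² = 9 - 1*(-6)² = 9 - 1*36 = 9 - 36 = -27)
(H(-4*(-2), -4) + 91)² = (-27 + 91)² = 64² = 4096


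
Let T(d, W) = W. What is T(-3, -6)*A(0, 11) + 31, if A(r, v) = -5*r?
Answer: 31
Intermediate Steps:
T(-3, -6)*A(0, 11) + 31 = -(-30)*0 + 31 = -6*0 + 31 = 0 + 31 = 31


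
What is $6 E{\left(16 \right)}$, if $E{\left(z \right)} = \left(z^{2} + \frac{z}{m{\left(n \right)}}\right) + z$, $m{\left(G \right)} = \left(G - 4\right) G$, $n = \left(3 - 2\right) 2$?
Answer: $1608$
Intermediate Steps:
$n = 2$ ($n = 1 \cdot 2 = 2$)
$m{\left(G \right)} = G \left(-4 + G\right)$ ($m{\left(G \right)} = \left(-4 + G\right) G = G \left(-4 + G\right)$)
$E{\left(z \right)} = z^{2} + \frac{3 z}{4}$ ($E{\left(z \right)} = \left(z^{2} + \frac{z}{2 \left(-4 + 2\right)}\right) + z = \left(z^{2} + \frac{z}{2 \left(-2\right)}\right) + z = \left(z^{2} + \frac{z}{-4}\right) + z = \left(z^{2} - \frac{z}{4}\right) + z = z^{2} + \frac{3 z}{4}$)
$6 E{\left(16 \right)} = 6 \cdot \frac{1}{4} \cdot 16 \left(3 + 4 \cdot 16\right) = 6 \cdot \frac{1}{4} \cdot 16 \left(3 + 64\right) = 6 \cdot \frac{1}{4} \cdot 16 \cdot 67 = 6 \cdot 268 = 1608$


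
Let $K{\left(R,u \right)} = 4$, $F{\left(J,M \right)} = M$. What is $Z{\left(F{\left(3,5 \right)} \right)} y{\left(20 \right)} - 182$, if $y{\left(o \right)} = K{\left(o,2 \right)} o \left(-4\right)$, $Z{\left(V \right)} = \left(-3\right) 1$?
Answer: $778$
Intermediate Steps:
$Z{\left(V \right)} = -3$
$y{\left(o \right)} = - 16 o$ ($y{\left(o \right)} = 4 o \left(-4\right) = - 16 o$)
$Z{\left(F{\left(3,5 \right)} \right)} y{\left(20 \right)} - 182 = - 3 \left(\left(-16\right) 20\right) - 182 = \left(-3\right) \left(-320\right) - 182 = 960 - 182 = 778$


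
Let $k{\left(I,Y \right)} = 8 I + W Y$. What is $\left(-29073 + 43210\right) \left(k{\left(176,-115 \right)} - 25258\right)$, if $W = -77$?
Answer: $-211984315$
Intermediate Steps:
$k{\left(I,Y \right)} = - 77 Y + 8 I$ ($k{\left(I,Y \right)} = 8 I - 77 Y = - 77 Y + 8 I$)
$\left(-29073 + 43210\right) \left(k{\left(176,-115 \right)} - 25258\right) = \left(-29073 + 43210\right) \left(\left(\left(-77\right) \left(-115\right) + 8 \cdot 176\right) - 25258\right) = 14137 \left(\left(8855 + 1408\right) - 25258\right) = 14137 \left(10263 - 25258\right) = 14137 \left(-14995\right) = -211984315$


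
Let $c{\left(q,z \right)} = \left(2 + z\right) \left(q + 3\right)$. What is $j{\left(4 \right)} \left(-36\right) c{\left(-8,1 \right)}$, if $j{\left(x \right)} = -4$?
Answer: $-2160$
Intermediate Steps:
$c{\left(q,z \right)} = \left(2 + z\right) \left(3 + q\right)$
$j{\left(4 \right)} \left(-36\right) c{\left(-8,1 \right)} = \left(-4\right) \left(-36\right) \left(6 + 2 \left(-8\right) + 3 \cdot 1 - 8\right) = 144 \left(6 - 16 + 3 - 8\right) = 144 \left(-15\right) = -2160$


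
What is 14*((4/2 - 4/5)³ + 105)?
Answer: 186774/125 ≈ 1494.2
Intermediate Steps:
14*((4/2 - 4/5)³ + 105) = 14*((4*(½) - 4*⅕)³ + 105) = 14*((2 - ⅘)³ + 105) = 14*((6/5)³ + 105) = 14*(216/125 + 105) = 14*(13341/125) = 186774/125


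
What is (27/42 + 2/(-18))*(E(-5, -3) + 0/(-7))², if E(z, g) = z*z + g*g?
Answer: 38726/63 ≈ 614.70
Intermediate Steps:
E(z, g) = g² + z² (E(z, g) = z² + g² = g² + z²)
(27/42 + 2/(-18))*(E(-5, -3) + 0/(-7))² = (27/42 + 2/(-18))*(((-3)² + (-5)²) + 0/(-7))² = (27*(1/42) + 2*(-1/18))*((9 + 25) + 0*(-⅐))² = (9/14 - ⅑)*(34 + 0)² = (67/126)*34² = (67/126)*1156 = 38726/63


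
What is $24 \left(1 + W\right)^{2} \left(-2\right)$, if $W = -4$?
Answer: $-432$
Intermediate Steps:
$24 \left(1 + W\right)^{2} \left(-2\right) = 24 \left(1 - 4\right)^{2} \left(-2\right) = 24 \left(-3\right)^{2} \left(-2\right) = 24 \cdot 9 \left(-2\right) = 216 \left(-2\right) = -432$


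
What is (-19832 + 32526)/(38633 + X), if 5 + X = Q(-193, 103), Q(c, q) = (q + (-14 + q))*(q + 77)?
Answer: 6347/36594 ≈ 0.17344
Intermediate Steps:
Q(c, q) = (-14 + 2*q)*(77 + q)
X = 34555 (X = -5 + (-1078 + 2*103**2 + 140*103) = -5 + (-1078 + 2*10609 + 14420) = -5 + (-1078 + 21218 + 14420) = -5 + 34560 = 34555)
(-19832 + 32526)/(38633 + X) = (-19832 + 32526)/(38633 + 34555) = 12694/73188 = 12694*(1/73188) = 6347/36594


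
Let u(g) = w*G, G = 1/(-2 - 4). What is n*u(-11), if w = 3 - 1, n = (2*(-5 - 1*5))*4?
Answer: 80/3 ≈ 26.667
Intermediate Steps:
n = -80 (n = (2*(-5 - 5))*4 = (2*(-10))*4 = -20*4 = -80)
w = 2
G = -⅙ (G = 1/(-6) = -⅙ ≈ -0.16667)
u(g) = -⅓ (u(g) = 2*(-⅙) = -⅓)
n*u(-11) = -80*(-⅓) = 80/3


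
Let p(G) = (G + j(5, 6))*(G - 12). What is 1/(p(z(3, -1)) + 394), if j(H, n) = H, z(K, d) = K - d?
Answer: 1/322 ≈ 0.0031056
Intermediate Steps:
p(G) = (-12 + G)*(5 + G) (p(G) = (G + 5)*(G - 12) = (5 + G)*(-12 + G) = (-12 + G)*(5 + G))
1/(p(z(3, -1)) + 394) = 1/((-60 + (3 - 1*(-1))² - 7*(3 - 1*(-1))) + 394) = 1/((-60 + (3 + 1)² - 7*(3 + 1)) + 394) = 1/((-60 + 4² - 7*4) + 394) = 1/((-60 + 16 - 28) + 394) = 1/(-72 + 394) = 1/322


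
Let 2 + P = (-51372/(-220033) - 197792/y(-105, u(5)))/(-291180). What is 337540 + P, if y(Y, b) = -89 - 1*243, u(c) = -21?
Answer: 1081289625802585/3203460447 ≈ 3.3754e+5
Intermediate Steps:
y(Y, b) = -332 (y(Y, b) = -89 - 243 = -332)
P = -6413477795/3203460447 (P = -2 + (-51372/(-220033) - 197792/(-332))/(-291180) = -2 + (-51372*(-1/220033) - 197792*(-1/332))*(-1/291180) = -2 + (51372/220033 + 49448/83)*(-1/291180) = -2 + (131138020/220033)*(-1/291180) = -2 - 6556901/3203460447 = -6413477795/3203460447 ≈ -2.0020)
337540 + P = 337540 - 6413477795/3203460447 = 1081289625802585/3203460447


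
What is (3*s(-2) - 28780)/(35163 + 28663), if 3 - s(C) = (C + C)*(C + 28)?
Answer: -28459/63826 ≈ -0.44588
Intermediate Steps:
s(C) = 3 - 2*C*(28 + C) (s(C) = 3 - (C + C)*(C + 28) = 3 - 2*C*(28 + C))
(3*s(-2) - 28780)/(35163 + 28663) = (3*(3 - 56*(-2) - 2*(-2)²) - 28780)/(35163 + 28663) = (3*(3 + 112 - 2*4) - 28780)/63826 = (3*(3 + 112 - 8) - 28780)*(1/63826) = (3*107 - 28780)*(1/63826) = (321 - 28780)*(1/63826) = -28459*1/63826 = -28459/63826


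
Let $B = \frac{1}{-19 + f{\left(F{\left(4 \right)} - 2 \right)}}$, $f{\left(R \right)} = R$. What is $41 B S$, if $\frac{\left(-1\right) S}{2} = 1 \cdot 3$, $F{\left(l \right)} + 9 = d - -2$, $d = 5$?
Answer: $\frac{246}{23} \approx 10.696$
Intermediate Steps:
$F{\left(l \right)} = -2$ ($F{\left(l \right)} = -9 + \left(5 - -2\right) = -9 + \left(5 + 2\right) = -9 + 7 = -2$)
$S = -6$ ($S = - 2 \cdot 1 \cdot 3 = \left(-2\right) 3 = -6$)
$B = - \frac{1}{23}$ ($B = \frac{1}{-19 - 4} = \frac{1}{-23} = - \frac{1}{23} \approx -0.043478$)
$41 B S = 41 \left(- \frac{1}{23}\right) \left(-6\right) = \left(- \frac{41}{23}\right) \left(-6\right) = \frac{246}{23}$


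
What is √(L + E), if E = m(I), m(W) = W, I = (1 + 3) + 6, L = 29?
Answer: √39 ≈ 6.2450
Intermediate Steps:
I = 10 (I = 4 + 6 = 10)
E = 10
√(L + E) = √(29 + 10) = √39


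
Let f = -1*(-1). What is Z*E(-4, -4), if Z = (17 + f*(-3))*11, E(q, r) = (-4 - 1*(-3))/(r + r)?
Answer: 77/4 ≈ 19.250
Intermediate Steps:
E(q, r) = -1/(2*r) (E(q, r) = (-4 + 3)/((2*r)) = -1/(2*r))
f = 1
Z = 154 (Z = (17 + 1*(-3))*11 = (17 - 3)*11 = 14*11 = 154)
Z*E(-4, -4) = 154*(-½/(-4)) = 154*(-½*(-¼)) = 154*(⅛) = 77/4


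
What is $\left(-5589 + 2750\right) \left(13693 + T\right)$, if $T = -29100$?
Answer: $43740473$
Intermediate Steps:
$\left(-5589 + 2750\right) \left(13693 + T\right) = \left(-5589 + 2750\right) \left(13693 - 29100\right) = \left(-2839\right) \left(-15407\right) = 43740473$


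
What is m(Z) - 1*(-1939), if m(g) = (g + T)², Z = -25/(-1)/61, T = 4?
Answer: 7287380/3721 ≈ 1958.4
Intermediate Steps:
Z = 25/61 (Z = -25*(-1)*(1/61) = 25*(1/61) = 25/61 ≈ 0.40984)
m(g) = (4 + g)² (m(g) = (g + 4)² = (4 + g)²)
m(Z) - 1*(-1939) = (4 + 25/61)² - 1*(-1939) = (269/61)² + 1939 = 72361/3721 + 1939 = 7287380/3721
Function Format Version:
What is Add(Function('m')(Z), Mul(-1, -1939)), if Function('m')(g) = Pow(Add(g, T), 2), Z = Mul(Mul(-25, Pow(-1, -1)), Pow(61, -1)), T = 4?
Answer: Rational(7287380, 3721) ≈ 1958.4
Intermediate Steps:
Z = Rational(25, 61) (Z = Mul(Mul(-25, -1), Rational(1, 61)) = Mul(25, Rational(1, 61)) = Rational(25, 61) ≈ 0.40984)
Function('m')(g) = Pow(Add(4, g), 2) (Function('m')(g) = Pow(Add(g, 4), 2) = Pow(Add(4, g), 2))
Add(Function('m')(Z), Mul(-1, -1939)) = Add(Pow(Add(4, Rational(25, 61)), 2), Mul(-1, -1939)) = Add(Pow(Rational(269, 61), 2), 1939) = Add(Rational(72361, 3721), 1939) = Rational(7287380, 3721)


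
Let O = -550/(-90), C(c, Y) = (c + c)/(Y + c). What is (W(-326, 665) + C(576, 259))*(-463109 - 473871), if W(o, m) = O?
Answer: -10549083028/1503 ≈ -7.0187e+6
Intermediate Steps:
C(c, Y) = 2*c/(Y + c) (C(c, Y) = (2*c)/(Y + c) = 2*c/(Y + c))
O = 55/9 (O = -550*(-1/90) = 55/9 ≈ 6.1111)
W(o, m) = 55/9
(W(-326, 665) + C(576, 259))*(-463109 - 473871) = (55/9 + 2*576/(259 + 576))*(-463109 - 473871) = (55/9 + 2*576/835)*(-936980) = (55/9 + 2*576*(1/835))*(-936980) = (55/9 + 1152/835)*(-936980) = (56293/7515)*(-936980) = -10549083028/1503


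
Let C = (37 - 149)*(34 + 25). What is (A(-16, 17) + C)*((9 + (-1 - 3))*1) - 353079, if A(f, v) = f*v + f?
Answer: -387559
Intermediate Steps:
A(f, v) = f + f*v
C = -6608 (C = -112*59 = -6608)
(A(-16, 17) + C)*((9 + (-1 - 3))*1) - 353079 = (-16*(1 + 17) - 6608)*((9 + (-1 - 3))*1) - 353079 = (-16*18 - 6608)*((9 - 4)*1) - 353079 = (-288 - 6608)*(5*1) - 353079 = -6896*5 - 353079 = -34480 - 353079 = -387559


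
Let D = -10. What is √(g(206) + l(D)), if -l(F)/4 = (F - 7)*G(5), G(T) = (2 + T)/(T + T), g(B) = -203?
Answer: I*√3885/5 ≈ 12.466*I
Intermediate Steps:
G(T) = (2 + T)/(2*T) (G(T) = (2 + T)/((2*T)) = (2 + T)*(1/(2*T)) = (2 + T)/(2*T))
l(F) = 98/5 - 14*F/5 (l(F) = -4*(F - 7)*(½)*(2 + 5)/5 = -4*(-7 + F)*(½)*(⅕)*7 = -4*(-7 + F)*7/10 = -4*(-49/10 + 7*F/10) = 98/5 - 14*F/5)
√(g(206) + l(D)) = √(-203 + (98/5 - 14/5*(-10))) = √(-203 + (98/5 + 28)) = √(-203 + 238/5) = √(-777/5) = I*√3885/5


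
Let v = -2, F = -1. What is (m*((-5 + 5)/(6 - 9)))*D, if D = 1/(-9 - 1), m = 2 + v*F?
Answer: 0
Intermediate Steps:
m = 4 (m = 2 - 2*(-1) = 2 + 2 = 4)
D = -1/10 (D = 1/(-10) = -1/10 ≈ -0.10000)
(m*((-5 + 5)/(6 - 9)))*D = (4*((-5 + 5)/(6 - 9)))*(-1/10) = (4*(0/(-3)))*(-1/10) = (4*(0*(-1/3)))*(-1/10) = (4*0)*(-1/10) = 0*(-1/10) = 0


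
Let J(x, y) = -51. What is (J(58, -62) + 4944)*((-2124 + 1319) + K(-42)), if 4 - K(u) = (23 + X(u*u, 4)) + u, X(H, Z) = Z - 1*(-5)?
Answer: -3870363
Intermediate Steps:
X(H, Z) = 5 + Z (X(H, Z) = Z + 5 = 5 + Z)
K(u) = -28 - u (K(u) = 4 - ((23 + (5 + 4)) + u) = 4 - ((23 + 9) + u) = 4 - (32 + u) = 4 + (-32 - u) = -28 - u)
(J(58, -62) + 4944)*((-2124 + 1319) + K(-42)) = (-51 + 4944)*((-2124 + 1319) + (-28 - 1*(-42))) = 4893*(-805 + (-28 + 42)) = 4893*(-805 + 14) = 4893*(-791) = -3870363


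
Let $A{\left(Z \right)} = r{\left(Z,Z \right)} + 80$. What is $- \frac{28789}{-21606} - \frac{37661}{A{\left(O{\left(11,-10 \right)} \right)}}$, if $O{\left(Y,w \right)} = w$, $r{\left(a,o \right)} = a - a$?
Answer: $- \frac{405700223}{864240} \approx -469.43$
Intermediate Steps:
$r{\left(a,o \right)} = 0$
$A{\left(Z \right)} = 80$ ($A{\left(Z \right)} = 0 + 80 = 80$)
$- \frac{28789}{-21606} - \frac{37661}{A{\left(O{\left(11,-10 \right)} \right)}} = - \frac{28789}{-21606} - \frac{37661}{80} = \left(-28789\right) \left(- \frac{1}{21606}\right) - \frac{37661}{80} = \frac{28789}{21606} - \frac{37661}{80} = - \frac{405700223}{864240}$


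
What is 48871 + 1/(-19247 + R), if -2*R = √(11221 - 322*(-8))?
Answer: 72415788757181/1481774239 + 6*√1533/1481774239 ≈ 48871.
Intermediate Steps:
R = -3*√1533/2 (R = -√(11221 - 322*(-8))/2 = -√(11221 + 2576)/2 = -3*√1533/2 ≈ -58.730)
48871 + 1/(-19247 + R) = 48871 + 1/(-19247 - 3*√1533/2)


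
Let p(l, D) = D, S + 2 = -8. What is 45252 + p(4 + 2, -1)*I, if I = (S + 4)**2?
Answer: 45216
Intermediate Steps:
S = -10 (S = -2 - 8 = -10)
I = 36 (I = (-10 + 4)**2 = (-6)**2 = 36)
45252 + p(4 + 2, -1)*I = 45252 - 1*36 = 45252 - 36 = 45216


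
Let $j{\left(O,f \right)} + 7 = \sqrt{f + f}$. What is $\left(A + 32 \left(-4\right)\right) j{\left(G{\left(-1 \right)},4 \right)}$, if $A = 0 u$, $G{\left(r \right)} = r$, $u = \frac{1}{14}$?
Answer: $896 - 256 \sqrt{2} \approx 533.96$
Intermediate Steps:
$u = \frac{1}{14} \approx 0.071429$
$j{\left(O,f \right)} = -7 + \sqrt{2} \sqrt{f}$ ($j{\left(O,f \right)} = -7 + \sqrt{f + f} = -7 + \sqrt{2 f} = -7 + \sqrt{2} \sqrt{f}$)
$A = 0$ ($A = 0 \cdot \frac{1}{14} = 0$)
$\left(A + 32 \left(-4\right)\right) j{\left(G{\left(-1 \right)},4 \right)} = \left(0 + 32 \left(-4\right)\right) \left(-7 + \sqrt{2} \sqrt{4}\right) = \left(0 - 128\right) \left(-7 + \sqrt{2} \cdot 2\right) = - 128 \left(-7 + 2 \sqrt{2}\right) = 896 - 256 \sqrt{2}$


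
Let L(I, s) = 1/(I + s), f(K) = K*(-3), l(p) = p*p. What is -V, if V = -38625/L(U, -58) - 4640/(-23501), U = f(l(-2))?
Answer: -63540833390/23501 ≈ -2.7038e+6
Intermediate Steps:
l(p) = p²
f(K) = -3*K
U = -12 (U = -3*(-2)² = -3*4 = -12)
V = 63540833390/23501 (V = -38625/(1/(-12 - 58)) - 4640/(-23501) = -38625/(1/(-70)) - 4640*(-1/23501) = -38625/(-1/70) + 4640/23501 = -38625*(-70) + 4640/23501 = 2703750 + 4640/23501 = 63540833390/23501 ≈ 2.7038e+6)
-V = -1*63540833390/23501 = -63540833390/23501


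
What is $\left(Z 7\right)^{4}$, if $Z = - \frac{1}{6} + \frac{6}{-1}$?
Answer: $\frac{4499860561}{1296} \approx 3.4721 \cdot 10^{6}$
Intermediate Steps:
$Z = - \frac{37}{6}$ ($Z = \left(-1\right) \frac{1}{6} + 6 \left(-1\right) = - \frac{1}{6} - 6 = - \frac{37}{6} \approx -6.1667$)
$\left(Z 7\right)^{4} = \left(\left(- \frac{37}{6}\right) 7\right)^{4} = \left(- \frac{259}{6}\right)^{4} = \frac{4499860561}{1296}$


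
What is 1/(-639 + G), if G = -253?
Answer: -1/892 ≈ -0.0011211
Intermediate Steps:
1/(-639 + G) = 1/(-639 - 253) = 1/(-892) = -1/892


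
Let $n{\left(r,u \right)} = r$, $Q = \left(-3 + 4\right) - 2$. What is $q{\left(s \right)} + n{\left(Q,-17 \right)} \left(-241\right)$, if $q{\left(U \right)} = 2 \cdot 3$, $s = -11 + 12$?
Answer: $247$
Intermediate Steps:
$Q = -1$ ($Q = 1 - 2 = -1$)
$s = 1$
$q{\left(U \right)} = 6$
$q{\left(s \right)} + n{\left(Q,-17 \right)} \left(-241\right) = 6 - -241 = 6 + 241 = 247$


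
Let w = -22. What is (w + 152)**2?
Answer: 16900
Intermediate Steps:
(w + 152)**2 = (-22 + 152)**2 = 130**2 = 16900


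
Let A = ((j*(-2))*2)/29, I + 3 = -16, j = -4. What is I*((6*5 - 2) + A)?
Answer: -15732/29 ≈ -542.48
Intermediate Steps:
I = -19 (I = -3 - 16 = -19)
A = 16/29 (A = (-4*(-2)*2)/29 = (8*2)*(1/29) = 16*(1/29) = 16/29 ≈ 0.55172)
I*((6*5 - 2) + A) = -19*((6*5 - 2) + 16/29) = -19*((30 - 2) + 16/29) = -19*(28 + 16/29) = -19*828/29 = -15732/29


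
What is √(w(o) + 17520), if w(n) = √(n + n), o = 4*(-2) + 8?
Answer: 4*√1095 ≈ 132.36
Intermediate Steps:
o = 0 (o = -8 + 8 = 0)
w(n) = √2*√n (w(n) = √(2*n) = √2*√n)
√(w(o) + 17520) = √(√2*√0 + 17520) = √(√2*0 + 17520) = √(0 + 17520) = √17520 = 4*√1095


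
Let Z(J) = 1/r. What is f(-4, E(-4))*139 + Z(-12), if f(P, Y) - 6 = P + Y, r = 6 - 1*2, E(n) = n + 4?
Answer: 1113/4 ≈ 278.25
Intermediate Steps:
E(n) = 4 + n
r = 4 (r = 6 - 2 = 4)
Z(J) = ¼ (Z(J) = 1/4 = ¼)
f(P, Y) = 6 + P + Y (f(P, Y) = 6 + (P + Y) = 6 + P + Y)
f(-4, E(-4))*139 + Z(-12) = (6 - 4 + (4 - 4))*139 + ¼ = (6 - 4 + 0)*139 + ¼ = 2*139 + ¼ = 278 + ¼ = 1113/4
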